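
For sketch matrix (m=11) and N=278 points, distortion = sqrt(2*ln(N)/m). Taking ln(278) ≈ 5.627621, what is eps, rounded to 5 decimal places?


ln(278) ≈ 5.627621.
2*ln(N)/m ≈ 2*5.627621/11 ≈ 1.02320382.
eps = sqrt(1.02320382) ≈ 1.0115354 ≈ 1.01154.

1.01154


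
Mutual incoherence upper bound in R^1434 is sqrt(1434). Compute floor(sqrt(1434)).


37^2 = 1369 <= 1434 < 1444 = 38^2, so 37 <= sqrt(1434) < 38.
floor(sqrt(1434)) = 37.

37


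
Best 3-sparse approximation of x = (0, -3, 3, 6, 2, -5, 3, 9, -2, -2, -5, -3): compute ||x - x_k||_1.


Sorted |x_i| descending: [9, 6, 5, 5, 3, 3, 3, 3, 2, 2, 2, 0]
Keep top 3: [9, 6, 5]
Tail entries: [5, 3, 3, 3, 3, 2, 2, 2, 0]
L1 error = sum of tail = 23.

23


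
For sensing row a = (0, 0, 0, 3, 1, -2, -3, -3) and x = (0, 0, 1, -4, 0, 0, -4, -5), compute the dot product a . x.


Non-zero terms: ['0*1', '3*-4', '-3*-4', '-3*-5']
Products: [0, -12, 12, 15]
y = sum = 15.

15


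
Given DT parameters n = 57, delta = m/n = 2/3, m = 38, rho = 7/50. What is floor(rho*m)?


m = 2/3*57 = 38.
rho = 7/50.
rho*m = 7/50*38 = 5.32.
k = floor(5.32) = 5.

5


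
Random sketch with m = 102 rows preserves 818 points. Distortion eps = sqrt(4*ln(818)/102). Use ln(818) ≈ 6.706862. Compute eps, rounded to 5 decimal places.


ln(818) ≈ 6.706862.
4*ln(N)/m ≈ 4*6.706862/102 ≈ 0.2630142.
eps = sqrt(0.2630142) ≈ 0.5128491 ≈ 0.51285.

0.51285


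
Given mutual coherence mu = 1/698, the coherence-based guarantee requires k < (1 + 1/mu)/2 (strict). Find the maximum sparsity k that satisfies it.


1/mu = 698.
1 + 1/mu = 699.
(1 + 1/mu)/2 = 349.5 is not an integer, so k_max = floor(349.5) = 349.

349


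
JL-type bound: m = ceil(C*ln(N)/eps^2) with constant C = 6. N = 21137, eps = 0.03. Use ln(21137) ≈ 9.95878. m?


ln(21137) ≈ 9.95878.
eps^2 = 0.03^2 = 0.0009.
C*ln(N)/eps^2 ≈ 6*9.95878/0.0009 ≈ 66391.8667.
m = ceil(66391.8667) = 66392.

66392


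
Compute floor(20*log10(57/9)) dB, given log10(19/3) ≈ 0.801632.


||x||/||e|| = 57/9 = 19/3.
log10(19/3) ≈ 0.801632.
20*log10(||x||/||e||) ≈ 20*0.801632 = 16.03264.
floor(16.03264) = 16.

16


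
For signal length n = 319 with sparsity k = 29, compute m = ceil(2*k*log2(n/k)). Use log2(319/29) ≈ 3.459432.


log2(n/k) = log2(319/29) ≈ 3.459432.
2*k*log2(n/k) ≈ 2*29*3.459432 = 200.647056.
m = ceil(200.647056) = 201.

201


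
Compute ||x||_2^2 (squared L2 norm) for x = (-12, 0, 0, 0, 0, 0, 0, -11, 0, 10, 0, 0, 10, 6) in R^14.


Non-zero entries: [(0, -12), (7, -11), (9, 10), (12, 10), (13, 6)]
Squares: [144, 121, 100, 100, 36]
||x||_2^2 = sum = 501.

501


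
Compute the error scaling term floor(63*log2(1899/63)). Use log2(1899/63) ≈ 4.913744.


log2(n/k) = log2(1899/63) ≈ 4.913744.
k*log2(n/k) ≈ 63*4.913744 = 309.565872.
floor(309.565872) = 309.

309


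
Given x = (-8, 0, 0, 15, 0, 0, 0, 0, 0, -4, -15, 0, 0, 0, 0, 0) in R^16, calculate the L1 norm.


Non-zero entries: [(0, -8), (3, 15), (9, -4), (10, -15)]
Absolute values: [8, 15, 4, 15]
||x||_1 = sum = 42.

42


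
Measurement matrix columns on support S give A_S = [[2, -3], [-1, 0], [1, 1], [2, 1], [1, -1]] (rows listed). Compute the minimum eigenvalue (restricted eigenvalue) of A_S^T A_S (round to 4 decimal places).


A_S^T A_S = [[11, -4], [-4, 12]].
trace = 23.
det = 116.
disc = trace^2 - 4*det = 529 - 4*116 = 65.
sqrt(65) ≈ 8.062258.
lam_min = (23 - sqrt(65))/2 ≈ (23 - 8.062258)/2 = 7.468871 ≈ 7.4689.

7.4689


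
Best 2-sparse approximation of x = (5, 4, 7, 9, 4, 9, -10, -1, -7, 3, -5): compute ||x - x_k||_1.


Sorted |x_i| descending: [10, 9, 9, 7, 7, 5, 5, 4, 4, 3, 1]
Keep top 2: [10, 9]
Tail entries: [9, 7, 7, 5, 5, 4, 4, 3, 1]
L1 error = sum of tail = 45.

45


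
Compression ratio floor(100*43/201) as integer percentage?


100*m/n = 100*43/201 ≈ 21.393.
floor = 21.

21


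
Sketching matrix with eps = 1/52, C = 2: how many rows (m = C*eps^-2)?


1/eps = 52.
(1/eps)^2 = 2704.
m = 2*2704 = 5408.

5408


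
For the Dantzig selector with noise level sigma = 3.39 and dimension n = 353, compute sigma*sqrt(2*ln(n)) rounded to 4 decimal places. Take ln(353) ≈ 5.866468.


ln(353) ≈ 5.866468.
2*ln(n) ≈ 11.732936.
sqrt(2*ln(n)) ≈ sqrt(11.732936) ≈ 3.425337.
threshold ≈ 3.39*3.425337 = 11.61189243 ≈ 11.6119.

11.6119


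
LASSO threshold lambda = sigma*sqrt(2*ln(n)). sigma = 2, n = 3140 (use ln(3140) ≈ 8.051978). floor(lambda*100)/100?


ln(3140) ≈ 8.051978.
2*ln(n) ≈ 16.103956.
sqrt(2*ln(n)) ≈ sqrt(16.103956) ≈ 4.012973.
lambda ≈ 2*4.012973 = 8.025946.
floor(lambda*100)/100 = 8.02.

8.02


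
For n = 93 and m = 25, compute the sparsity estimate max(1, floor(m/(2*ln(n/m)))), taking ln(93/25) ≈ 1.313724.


n/m = 93/25.
ln(n/m) ≈ 1.313724.
2*ln(n/m) ≈ 2.627448.
m/(2*ln(n/m)) ≈ 25/2.627448 ≈ 9.5149.
floor = 9.
k_max = max(1, 9) = 9.

9


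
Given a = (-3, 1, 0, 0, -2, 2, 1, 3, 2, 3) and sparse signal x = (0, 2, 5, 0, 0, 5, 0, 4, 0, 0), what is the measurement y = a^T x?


Non-zero terms: ['1*2', '0*5', '2*5', '3*4']
Products: [2, 0, 10, 12]
y = sum = 24.

24


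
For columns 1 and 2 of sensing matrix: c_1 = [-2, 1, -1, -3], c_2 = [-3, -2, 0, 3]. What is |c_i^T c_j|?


Inner product: -2*-3 + 1*-2 + -1*0 + -3*3
Products: [6, -2, 0, -9]
Sum = -5.
|dot| = 5.

5


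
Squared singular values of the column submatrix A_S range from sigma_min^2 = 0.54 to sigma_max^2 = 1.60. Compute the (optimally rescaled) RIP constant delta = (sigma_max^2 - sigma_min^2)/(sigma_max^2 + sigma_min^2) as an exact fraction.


lambda_max - lambda_min = 1.60 - 0.54 = 1.06.
lambda_max + lambda_min = 1.60 + 0.54 = 2.14.
delta = 1.06/2.14 = 106/214 = 53/107.

53/107


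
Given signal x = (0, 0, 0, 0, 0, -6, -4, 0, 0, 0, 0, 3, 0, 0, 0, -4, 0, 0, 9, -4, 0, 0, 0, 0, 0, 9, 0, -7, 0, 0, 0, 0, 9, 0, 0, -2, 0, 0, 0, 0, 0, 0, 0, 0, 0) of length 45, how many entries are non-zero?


Non-zero positions: [5, 6, 11, 15, 18, 19, 25, 27, 32, 35].
Sparsity = 10.

10


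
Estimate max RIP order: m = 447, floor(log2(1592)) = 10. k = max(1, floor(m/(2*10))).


floor(log2(1592)) = 10.
2*10 = 20.
m/(2*floor(log2(n))) = 447/20 ≈ 22.35.
floor = 22.
k = max(1, 22) = 22.

22


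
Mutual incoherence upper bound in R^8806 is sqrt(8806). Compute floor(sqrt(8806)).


93^2 = 8649 <= 8806 < 8836 = 94^2, so 93 <= sqrt(8806) < 94.
floor(sqrt(8806)) = 93.

93


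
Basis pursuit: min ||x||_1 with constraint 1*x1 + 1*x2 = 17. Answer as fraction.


Axis intercepts:
  x1 = 17, x2 = 0: L1 = 17
  x1 = 0, x2 = 17: L1 = 17
x* = (17, 0)
||x*||_1 = 17.

17


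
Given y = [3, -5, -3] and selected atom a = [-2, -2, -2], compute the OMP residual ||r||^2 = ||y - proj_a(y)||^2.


a^T a = 12.
a^T y = 10.
coeff = 10/12 = 5/6.
||r||^2 = 104/3.

104/3


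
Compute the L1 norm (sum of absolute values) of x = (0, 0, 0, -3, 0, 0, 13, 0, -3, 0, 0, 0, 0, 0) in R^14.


Non-zero entries: [(3, -3), (6, 13), (8, -3)]
Absolute values: [3, 13, 3]
||x||_1 = sum = 19.

19


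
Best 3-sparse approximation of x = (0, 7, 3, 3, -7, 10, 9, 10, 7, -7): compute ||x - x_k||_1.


Sorted |x_i| descending: [10, 10, 9, 7, 7, 7, 7, 3, 3, 0]
Keep top 3: [10, 10, 9]
Tail entries: [7, 7, 7, 7, 3, 3, 0]
L1 error = sum of tail = 34.

34


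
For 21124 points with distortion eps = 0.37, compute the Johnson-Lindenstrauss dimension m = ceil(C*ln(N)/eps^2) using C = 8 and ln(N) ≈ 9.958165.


ln(21124) ≈ 9.958165.
eps^2 = 0.37^2 = 0.1369.
C*ln(N)/eps^2 ≈ 8*9.958165/0.1369 ≈ 581.9234.
m = ceil(581.9234) = 582.

582


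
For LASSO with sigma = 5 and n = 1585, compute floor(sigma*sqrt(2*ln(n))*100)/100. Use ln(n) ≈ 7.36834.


ln(1585) ≈ 7.36834.
2*ln(n) ≈ 14.73668.
sqrt(2*ln(n)) ≈ sqrt(14.73668) ≈ 3.838838.
lambda ≈ 5*3.838838 = 19.19419.
floor(lambda*100)/100 = 19.19.

19.19


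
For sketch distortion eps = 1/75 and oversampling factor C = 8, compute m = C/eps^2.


1/eps = 75.
(1/eps)^2 = 5625.
m = 8*5625 = 45000.

45000


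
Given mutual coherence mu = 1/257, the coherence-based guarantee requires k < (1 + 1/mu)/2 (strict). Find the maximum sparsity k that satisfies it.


1/mu = 257.
1 + 1/mu = 258.
(1 + 1/mu)/2 = 129 is an integer and the inequality is strict, so k_max = 129 - 1 = 128.

128


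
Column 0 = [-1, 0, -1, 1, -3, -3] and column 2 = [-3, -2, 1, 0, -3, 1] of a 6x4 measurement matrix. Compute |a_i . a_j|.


Inner product: -1*-3 + 0*-2 + -1*1 + 1*0 + -3*-3 + -3*1
Products: [3, 0, -1, 0, 9, -3]
Sum = 8.
|dot| = 8.

8


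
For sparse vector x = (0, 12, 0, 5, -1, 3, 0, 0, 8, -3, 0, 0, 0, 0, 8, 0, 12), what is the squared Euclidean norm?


Non-zero entries: [(1, 12), (3, 5), (4, -1), (5, 3), (8, 8), (9, -3), (14, 8), (16, 12)]
Squares: [144, 25, 1, 9, 64, 9, 64, 144]
||x||_2^2 = sum = 460.

460


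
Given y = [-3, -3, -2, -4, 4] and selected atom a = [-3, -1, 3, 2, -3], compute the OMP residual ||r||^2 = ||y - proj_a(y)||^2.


a^T a = 32.
a^T y = -14.
coeff = -14/32 = -7/16.
||r||^2 = 383/8.

383/8


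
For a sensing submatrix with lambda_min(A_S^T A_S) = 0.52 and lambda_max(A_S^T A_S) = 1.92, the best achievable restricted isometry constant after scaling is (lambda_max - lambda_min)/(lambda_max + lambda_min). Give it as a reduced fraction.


lambda_max - lambda_min = 1.92 - 0.52 = 1.40.
lambda_max + lambda_min = 1.92 + 0.52 = 2.44.
delta = 1.40/2.44 = 140/244 = 35/61.

35/61


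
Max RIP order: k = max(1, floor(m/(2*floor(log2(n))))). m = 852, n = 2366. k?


floor(log2(2366)) = 11.
2*11 = 22.
m/(2*floor(log2(n))) = 852/22 ≈ 38.7273.
floor = 38.
k = max(1, 38) = 38.

38


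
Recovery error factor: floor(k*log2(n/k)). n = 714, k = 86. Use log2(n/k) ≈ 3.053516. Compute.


log2(n/k) = log2(714/86) ≈ 3.053516.
k*log2(n/k) ≈ 86*3.053516 = 262.602376.
floor(262.602376) = 262.

262


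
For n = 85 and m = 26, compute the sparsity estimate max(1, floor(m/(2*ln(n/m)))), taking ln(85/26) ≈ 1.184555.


n/m = 85/26.
ln(n/m) ≈ 1.184555.
2*ln(n/m) ≈ 2.36911.
m/(2*ln(n/m)) ≈ 26/2.36911 ≈ 10.9746.
floor = 10.
k_max = max(1, 10) = 10.

10


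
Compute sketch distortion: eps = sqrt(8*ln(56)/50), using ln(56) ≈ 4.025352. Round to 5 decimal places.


ln(56) ≈ 4.025352.
8*ln(N)/m ≈ 8*4.025352/50 ≈ 0.64405632.
eps = sqrt(0.64405632) ≈ 0.8025312 ≈ 0.80253.

0.80253


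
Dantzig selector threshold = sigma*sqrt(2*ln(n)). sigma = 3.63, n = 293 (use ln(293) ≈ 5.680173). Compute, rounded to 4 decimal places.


ln(293) ≈ 5.680173.
2*ln(n) ≈ 11.360346.
sqrt(2*ln(n)) ≈ sqrt(11.360346) ≈ 3.370511.
threshold ≈ 3.63*3.370511 = 12.23495493 ≈ 12.2350.

12.2350


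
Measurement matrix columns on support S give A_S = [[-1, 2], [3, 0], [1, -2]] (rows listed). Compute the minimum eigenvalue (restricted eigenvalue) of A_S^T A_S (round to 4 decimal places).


A_S^T A_S = [[11, -4], [-4, 8]].
trace = 19.
det = 72.
disc = trace^2 - 4*det = 361 - 4*72 = 73.
sqrt(73) ≈ 8.544004.
lam_min = (19 - sqrt(73))/2 ≈ (19 - 8.544004)/2 = 5.227998 ≈ 5.2280.

5.2280


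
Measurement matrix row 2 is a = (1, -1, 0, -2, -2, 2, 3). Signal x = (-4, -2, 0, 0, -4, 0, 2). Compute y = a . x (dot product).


Non-zero terms: ['1*-4', '-1*-2', '-2*-4', '3*2']
Products: [-4, 2, 8, 6]
y = sum = 12.

12


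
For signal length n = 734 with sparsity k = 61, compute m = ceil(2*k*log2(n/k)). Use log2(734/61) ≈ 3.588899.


log2(n/k) = log2(734/61) ≈ 3.588899.
2*k*log2(n/k) ≈ 2*61*3.588899 = 437.845678.
m = ceil(437.845678) = 438.

438


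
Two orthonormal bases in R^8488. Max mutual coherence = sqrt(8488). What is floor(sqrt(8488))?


92^2 = 8464 <= 8488 < 8649 = 93^2, so 92 <= sqrt(8488) < 93.
floor(sqrt(8488)) = 92.

92


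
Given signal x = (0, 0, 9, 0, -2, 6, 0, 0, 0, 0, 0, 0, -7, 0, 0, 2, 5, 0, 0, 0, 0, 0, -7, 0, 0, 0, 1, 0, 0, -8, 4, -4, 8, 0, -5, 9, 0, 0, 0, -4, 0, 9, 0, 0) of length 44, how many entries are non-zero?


Non-zero positions: [2, 4, 5, 12, 15, 16, 22, 26, 29, 30, 31, 32, 34, 35, 39, 41].
Sparsity = 16.

16


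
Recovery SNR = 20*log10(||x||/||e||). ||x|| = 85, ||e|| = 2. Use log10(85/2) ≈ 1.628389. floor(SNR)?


||x||/||e|| = 85/2.
log10(85/2) ≈ 1.628389.
20*log10(||x||/||e||) ≈ 20*1.628389 = 32.56778.
floor(32.56778) = 32.

32


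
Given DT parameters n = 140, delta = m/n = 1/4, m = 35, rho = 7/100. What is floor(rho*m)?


m = 1/4*140 = 35.
rho = 7/100.
rho*m = 7/100*35 = 2.45.
k = floor(2.45) = 2.

2


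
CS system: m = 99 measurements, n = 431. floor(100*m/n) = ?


100*m/n = 100*99/431 ≈ 22.9698.
floor = 22.

22


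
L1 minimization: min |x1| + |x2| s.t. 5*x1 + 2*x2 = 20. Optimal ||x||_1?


Axis intercepts:
  x1 = 4, x2 = 0: L1 = 4
  x1 = 0, x2 = 10: L1 = 10
x* = (4, 0)
||x*||_1 = 4.

4


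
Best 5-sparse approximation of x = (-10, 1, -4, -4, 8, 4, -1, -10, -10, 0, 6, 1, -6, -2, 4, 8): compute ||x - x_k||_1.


Sorted |x_i| descending: [10, 10, 10, 8, 8, 6, 6, 4, 4, 4, 4, 2, 1, 1, 1, 0]
Keep top 5: [10, 10, 10, 8, 8]
Tail entries: [6, 6, 4, 4, 4, 4, 2, 1, 1, 1, 0]
L1 error = sum of tail = 33.

33


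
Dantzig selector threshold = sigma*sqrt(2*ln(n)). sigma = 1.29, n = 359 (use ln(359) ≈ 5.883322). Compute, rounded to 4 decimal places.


ln(359) ≈ 5.883322.
2*ln(n) ≈ 11.766644.
sqrt(2*ln(n)) ≈ sqrt(11.766644) ≈ 3.430254.
threshold ≈ 1.29*3.430254 = 4.42502766 ≈ 4.4250.

4.4250


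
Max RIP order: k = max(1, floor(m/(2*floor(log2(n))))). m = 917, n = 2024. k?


floor(log2(2024)) = 10.
2*10 = 20.
m/(2*floor(log2(n))) = 917/20 ≈ 45.85.
floor = 45.
k = max(1, 45) = 45.

45


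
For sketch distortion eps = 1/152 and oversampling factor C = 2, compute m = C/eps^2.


1/eps = 152.
(1/eps)^2 = 23104.
m = 2*23104 = 46208.

46208


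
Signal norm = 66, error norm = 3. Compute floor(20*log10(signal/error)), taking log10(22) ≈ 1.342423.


||x||/||e|| = 66/3 = 22.
log10(22) ≈ 1.342423.
20*log10(||x||/||e||) ≈ 20*1.342423 = 26.84846.
floor(26.84846) = 26.

26


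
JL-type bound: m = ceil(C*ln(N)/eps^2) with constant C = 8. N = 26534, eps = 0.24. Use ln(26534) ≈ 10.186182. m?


ln(26534) ≈ 10.186182.
eps^2 = 0.24^2 = 0.0576.
C*ln(N)/eps^2 ≈ 8*10.186182/0.0576 ≈ 1414.7475.
m = ceil(1414.7475) = 1415.

1415


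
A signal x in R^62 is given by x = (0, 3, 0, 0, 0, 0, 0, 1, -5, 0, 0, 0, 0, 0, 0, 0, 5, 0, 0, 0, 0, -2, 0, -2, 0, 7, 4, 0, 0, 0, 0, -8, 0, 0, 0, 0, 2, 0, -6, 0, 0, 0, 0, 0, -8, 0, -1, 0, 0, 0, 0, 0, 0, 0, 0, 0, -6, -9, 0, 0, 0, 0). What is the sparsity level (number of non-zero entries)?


Non-zero positions: [1, 7, 8, 16, 21, 23, 25, 26, 31, 36, 38, 44, 46, 56, 57].
Sparsity = 15.

15


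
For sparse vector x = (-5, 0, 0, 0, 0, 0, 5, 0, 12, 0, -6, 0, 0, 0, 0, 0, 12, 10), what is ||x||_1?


Non-zero entries: [(0, -5), (6, 5), (8, 12), (10, -6), (16, 12), (17, 10)]
Absolute values: [5, 5, 12, 6, 12, 10]
||x||_1 = sum = 50.

50


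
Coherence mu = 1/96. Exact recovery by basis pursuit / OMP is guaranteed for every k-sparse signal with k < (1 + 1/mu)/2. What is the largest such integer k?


1/mu = 96.
1 + 1/mu = 97.
(1 + 1/mu)/2 = 48.5 is not an integer, so k_max = floor(48.5) = 48.

48


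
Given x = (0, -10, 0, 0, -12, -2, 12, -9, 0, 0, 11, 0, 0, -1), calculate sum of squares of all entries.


Non-zero entries: [(1, -10), (4, -12), (5, -2), (6, 12), (7, -9), (10, 11), (13, -1)]
Squares: [100, 144, 4, 144, 81, 121, 1]
||x||_2^2 = sum = 595.

595


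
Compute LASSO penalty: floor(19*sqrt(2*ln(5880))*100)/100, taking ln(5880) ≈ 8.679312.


ln(5880) ≈ 8.679312.
2*ln(n) ≈ 17.358624.
sqrt(2*ln(n)) ≈ sqrt(17.358624) ≈ 4.166368.
lambda ≈ 19*4.166368 = 79.160992.
floor(lambda*100)/100 = 79.16.

79.16


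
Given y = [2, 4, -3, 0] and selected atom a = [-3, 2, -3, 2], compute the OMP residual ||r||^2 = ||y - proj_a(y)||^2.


a^T a = 26.
a^T y = 11.
coeff = 11/26 = 11/26.
||r||^2 = 633/26.

633/26


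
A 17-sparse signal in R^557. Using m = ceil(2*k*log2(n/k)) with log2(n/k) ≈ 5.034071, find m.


log2(n/k) = log2(557/17) ≈ 5.034071.
2*k*log2(n/k) ≈ 2*17*5.034071 = 171.158414.
m = ceil(171.158414) = 172.

172


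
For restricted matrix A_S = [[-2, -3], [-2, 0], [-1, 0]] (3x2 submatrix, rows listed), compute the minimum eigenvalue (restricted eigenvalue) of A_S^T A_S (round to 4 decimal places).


A_S^T A_S = [[9, 6], [6, 9]].
trace = 18.
det = 45.
disc = trace^2 - 4*det = 324 - 4*45 = 144.
sqrt(144) = 12.
lam_min = (18 - 12)/2 = 3 = 3.0000.

3.0000


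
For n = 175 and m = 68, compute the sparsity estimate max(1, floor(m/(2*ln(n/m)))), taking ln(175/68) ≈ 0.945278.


n/m = 175/68.
ln(n/m) ≈ 0.945278.
2*ln(n/m) ≈ 1.890556.
m/(2*ln(n/m)) ≈ 68/1.890556 ≈ 35.9683.
floor = 35.
k_max = max(1, 35) = 35.

35


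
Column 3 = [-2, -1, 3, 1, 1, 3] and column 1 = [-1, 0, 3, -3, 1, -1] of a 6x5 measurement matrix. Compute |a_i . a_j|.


Inner product: -2*-1 + -1*0 + 3*3 + 1*-3 + 1*1 + 3*-1
Products: [2, 0, 9, -3, 1, -3]
Sum = 6.
|dot| = 6.

6


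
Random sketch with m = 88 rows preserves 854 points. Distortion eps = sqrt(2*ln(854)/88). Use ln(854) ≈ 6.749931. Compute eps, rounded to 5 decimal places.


ln(854) ≈ 6.749931.
2*ln(N)/m ≈ 2*6.749931/88 ≈ 0.15340752.
eps = sqrt(0.15340752) ≈ 0.3916727 ≈ 0.39167.

0.39167


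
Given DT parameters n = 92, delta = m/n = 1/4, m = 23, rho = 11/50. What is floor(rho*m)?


m = 1/4*92 = 23.
rho = 11/50.
rho*m = 11/50*23 = 5.06.
k = floor(5.06) = 5.

5


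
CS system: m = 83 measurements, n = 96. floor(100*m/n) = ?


100*m/n = 100*83/96 ≈ 86.4583.
floor = 86.

86


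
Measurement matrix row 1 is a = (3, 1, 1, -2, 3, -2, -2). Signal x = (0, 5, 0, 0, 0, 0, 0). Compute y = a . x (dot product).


Non-zero terms: ['1*5']
Products: [5]
y = sum = 5.

5


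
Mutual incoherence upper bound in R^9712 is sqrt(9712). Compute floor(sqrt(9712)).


98^2 = 9604 <= 9712 < 9801 = 99^2, so 98 <= sqrt(9712) < 99.
floor(sqrt(9712)) = 98.

98


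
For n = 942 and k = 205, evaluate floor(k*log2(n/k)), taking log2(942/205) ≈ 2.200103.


log2(n/k) = log2(942/205) ≈ 2.200103.
k*log2(n/k) ≈ 205*2.200103 = 451.021115.
floor(451.021115) = 451.

451


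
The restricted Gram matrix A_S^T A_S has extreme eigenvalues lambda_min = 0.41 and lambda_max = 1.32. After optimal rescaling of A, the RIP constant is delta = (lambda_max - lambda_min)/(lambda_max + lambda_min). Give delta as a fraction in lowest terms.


lambda_max - lambda_min = 1.32 - 0.41 = 0.91.
lambda_max + lambda_min = 1.32 + 0.41 = 1.73.
delta = 0.91/1.73 = 91/173.

91/173


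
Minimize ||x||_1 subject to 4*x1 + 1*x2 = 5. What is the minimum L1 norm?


Axis intercepts:
  x1 = 5/4, x2 = 0: L1 = 5/4
  x1 = 0, x2 = 5: L1 = 5
x* = (5/4, 0)
||x*||_1 = 5/4.

5/4


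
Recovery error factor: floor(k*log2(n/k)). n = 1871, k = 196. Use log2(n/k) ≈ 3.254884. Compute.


log2(n/k) = log2(1871/196) ≈ 3.254884.
k*log2(n/k) ≈ 196*3.254884 = 637.957264.
floor(637.957264) = 637.

637


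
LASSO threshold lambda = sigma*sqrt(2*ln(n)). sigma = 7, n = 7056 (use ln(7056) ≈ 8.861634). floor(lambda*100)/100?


ln(7056) ≈ 8.861634.
2*ln(n) ≈ 17.723268.
sqrt(2*ln(n)) ≈ sqrt(17.723268) ≈ 4.209901.
lambda ≈ 7*4.209901 = 29.469307.
floor(lambda*100)/100 = 29.46.

29.46


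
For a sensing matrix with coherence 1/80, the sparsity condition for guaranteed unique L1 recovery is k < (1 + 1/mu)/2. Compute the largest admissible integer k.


1/mu = 80.
1 + 1/mu = 81.
(1 + 1/mu)/2 = 40.5 is not an integer, so k_max = floor(40.5) = 40.

40


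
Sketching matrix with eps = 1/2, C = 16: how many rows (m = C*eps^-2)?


1/eps = 2.
(1/eps)^2 = 4.
m = 16*4 = 64.

64


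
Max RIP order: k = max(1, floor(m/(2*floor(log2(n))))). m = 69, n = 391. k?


floor(log2(391)) = 8.
2*8 = 16.
m/(2*floor(log2(n))) = 69/16 ≈ 4.3125.
floor = 4.
k = max(1, 4) = 4.

4


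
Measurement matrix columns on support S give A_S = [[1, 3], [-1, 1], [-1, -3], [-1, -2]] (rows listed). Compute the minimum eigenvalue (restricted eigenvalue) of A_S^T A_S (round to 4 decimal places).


A_S^T A_S = [[4, 7], [7, 23]].
trace = 27.
det = 43.
disc = trace^2 - 4*det = 729 - 4*43 = 557.
sqrt(557) ≈ 23.600847.
lam_min = (27 - sqrt(557))/2 ≈ (27 - 23.600847)/2 = 1.6995765 ≈ 1.6996.

1.6996


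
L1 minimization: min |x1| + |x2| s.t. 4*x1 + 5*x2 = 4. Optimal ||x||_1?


Axis intercepts:
  x1 = 1, x2 = 0: L1 = 1
  x1 = 0, x2 = 4/5: L1 = 4/5
x* = (0, 4/5)
||x*||_1 = 4/5.

4/5


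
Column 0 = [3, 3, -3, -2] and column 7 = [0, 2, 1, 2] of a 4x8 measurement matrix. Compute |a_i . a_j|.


Inner product: 3*0 + 3*2 + -3*1 + -2*2
Products: [0, 6, -3, -4]
Sum = -1.
|dot| = 1.

1


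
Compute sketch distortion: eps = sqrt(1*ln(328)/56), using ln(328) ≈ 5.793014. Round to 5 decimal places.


ln(328) ≈ 5.793014.
1*ln(N)/m ≈ 1*5.793014/56 ≈ 0.10344668.
eps = sqrt(0.10344668) ≈ 0.3216313 ≈ 0.32163.

0.32163


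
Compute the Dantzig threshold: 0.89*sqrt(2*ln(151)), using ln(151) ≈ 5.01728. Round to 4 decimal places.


ln(151) ≈ 5.01728.
2*ln(n) ≈ 10.03456.
sqrt(2*ln(n)) ≈ sqrt(10.03456) ≈ 3.167737.
threshold ≈ 0.89*3.167737 = 2.81928593 ≈ 2.8193.

2.8193


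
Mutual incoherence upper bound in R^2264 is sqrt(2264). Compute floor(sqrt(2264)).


47^2 = 2209 <= 2264 < 2304 = 48^2, so 47 <= sqrt(2264) < 48.
floor(sqrt(2264)) = 47.

47


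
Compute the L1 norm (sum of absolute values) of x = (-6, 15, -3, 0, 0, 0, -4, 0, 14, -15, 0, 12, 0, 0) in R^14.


Non-zero entries: [(0, -6), (1, 15), (2, -3), (6, -4), (8, 14), (9, -15), (11, 12)]
Absolute values: [6, 15, 3, 4, 14, 15, 12]
||x||_1 = sum = 69.

69


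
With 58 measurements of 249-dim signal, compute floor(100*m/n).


100*m/n = 100*58/249 ≈ 23.2932.
floor = 23.

23


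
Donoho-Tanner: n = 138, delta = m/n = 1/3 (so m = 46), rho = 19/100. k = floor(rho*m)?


m = 1/3*138 = 46.
rho = 19/100.
rho*m = 19/100*46 = 8.74.
k = floor(8.74) = 8.

8


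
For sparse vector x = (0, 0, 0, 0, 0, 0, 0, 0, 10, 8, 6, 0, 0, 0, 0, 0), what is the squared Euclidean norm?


Non-zero entries: [(8, 10), (9, 8), (10, 6)]
Squares: [100, 64, 36]
||x||_2^2 = sum = 200.

200


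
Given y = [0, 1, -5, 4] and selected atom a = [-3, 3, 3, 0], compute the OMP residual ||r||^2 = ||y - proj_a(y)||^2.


a^T a = 27.
a^T y = -12.
coeff = -12/27 = -4/9.
||r||^2 = 110/3.

110/3


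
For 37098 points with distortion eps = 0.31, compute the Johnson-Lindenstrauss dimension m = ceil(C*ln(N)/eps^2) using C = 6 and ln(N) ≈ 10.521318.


ln(37098) ≈ 10.521318.
eps^2 = 0.31^2 = 0.0961.
C*ln(N)/eps^2 ≈ 6*10.521318/0.0961 ≈ 656.8981.
m = ceil(656.8981) = 657.

657


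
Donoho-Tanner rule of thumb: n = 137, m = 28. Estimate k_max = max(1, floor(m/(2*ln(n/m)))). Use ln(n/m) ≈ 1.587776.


n/m = 137/28.
ln(n/m) ≈ 1.587776.
2*ln(n/m) ≈ 3.175552.
m/(2*ln(n/m)) ≈ 28/3.175552 ≈ 8.8174.
floor = 8.
k_max = max(1, 8) = 8.

8


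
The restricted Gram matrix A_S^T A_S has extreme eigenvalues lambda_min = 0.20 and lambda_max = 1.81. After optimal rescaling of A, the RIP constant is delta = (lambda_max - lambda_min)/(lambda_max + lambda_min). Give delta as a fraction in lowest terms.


lambda_max - lambda_min = 1.81 - 0.20 = 1.61.
lambda_max + lambda_min = 1.81 + 0.20 = 2.01.
delta = 1.61/2.01 = 161/201.

161/201


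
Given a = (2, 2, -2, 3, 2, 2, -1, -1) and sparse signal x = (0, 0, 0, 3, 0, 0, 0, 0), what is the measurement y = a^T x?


Non-zero terms: ['3*3']
Products: [9]
y = sum = 9.

9


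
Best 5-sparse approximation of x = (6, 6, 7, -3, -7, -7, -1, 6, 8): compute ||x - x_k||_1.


Sorted |x_i| descending: [8, 7, 7, 7, 6, 6, 6, 3, 1]
Keep top 5: [8, 7, 7, 7, 6]
Tail entries: [6, 6, 3, 1]
L1 error = sum of tail = 16.

16


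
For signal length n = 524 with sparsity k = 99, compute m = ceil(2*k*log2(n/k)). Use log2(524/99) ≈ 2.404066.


log2(n/k) = log2(524/99) ≈ 2.404066.
2*k*log2(n/k) ≈ 2*99*2.404066 = 476.005068.
m = ceil(476.005068) = 477.

477


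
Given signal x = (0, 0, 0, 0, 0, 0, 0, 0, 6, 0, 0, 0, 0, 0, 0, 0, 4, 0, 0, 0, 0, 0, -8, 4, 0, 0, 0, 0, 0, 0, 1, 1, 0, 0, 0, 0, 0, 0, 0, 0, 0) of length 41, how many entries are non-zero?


Non-zero positions: [8, 16, 22, 23, 30, 31].
Sparsity = 6.

6


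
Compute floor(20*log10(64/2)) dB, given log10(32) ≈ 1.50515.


||x||/||e|| = 64/2 = 32.
log10(32) ≈ 1.50515.
20*log10(||x||/||e||) ≈ 20*1.50515 = 30.103.
floor(30.103) = 30.

30


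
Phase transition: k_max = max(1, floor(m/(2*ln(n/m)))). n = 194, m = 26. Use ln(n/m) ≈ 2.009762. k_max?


n/m = 194/26 = 97/13.
ln(n/m) ≈ 2.009762.
2*ln(n/m) ≈ 4.019524.
m/(2*ln(n/m)) ≈ 26/4.019524 ≈ 6.4684.
floor = 6.
k_max = max(1, 6) = 6.

6


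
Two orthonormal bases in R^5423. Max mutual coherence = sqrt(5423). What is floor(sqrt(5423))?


73^2 = 5329 <= 5423 < 5476 = 74^2, so 73 <= sqrt(5423) < 74.
floor(sqrt(5423)) = 73.

73


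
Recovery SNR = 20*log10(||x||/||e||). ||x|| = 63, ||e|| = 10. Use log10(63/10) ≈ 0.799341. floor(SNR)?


||x||/||e|| = 63/10.
log10(63/10) ≈ 0.799341.
20*log10(||x||/||e||) ≈ 20*0.799341 = 15.98682.
floor(15.98682) = 15.

15


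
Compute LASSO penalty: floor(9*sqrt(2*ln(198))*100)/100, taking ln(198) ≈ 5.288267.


ln(198) ≈ 5.288267.
2*ln(n) ≈ 10.576534.
sqrt(2*ln(n)) ≈ sqrt(10.576534) ≈ 3.252158.
lambda ≈ 9*3.252158 = 29.269422.
floor(lambda*100)/100 = 29.26.

29.26


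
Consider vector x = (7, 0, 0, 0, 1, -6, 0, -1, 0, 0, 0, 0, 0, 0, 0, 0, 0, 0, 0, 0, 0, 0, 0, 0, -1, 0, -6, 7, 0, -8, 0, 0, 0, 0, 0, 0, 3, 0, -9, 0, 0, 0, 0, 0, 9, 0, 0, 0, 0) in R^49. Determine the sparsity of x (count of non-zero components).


Non-zero positions: [0, 4, 5, 7, 24, 26, 27, 29, 36, 38, 44].
Sparsity = 11.

11


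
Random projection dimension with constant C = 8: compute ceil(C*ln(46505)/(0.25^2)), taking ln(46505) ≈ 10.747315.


ln(46505) ≈ 10.747315.
eps^2 = 0.25^2 = 0.0625.
C*ln(N)/eps^2 ≈ 8*10.747315/0.0625 ≈ 1375.6563.
m = ceil(1375.6563) = 1376.

1376


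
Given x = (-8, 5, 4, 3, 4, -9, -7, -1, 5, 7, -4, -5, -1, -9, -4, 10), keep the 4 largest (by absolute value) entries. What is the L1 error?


Sorted |x_i| descending: [10, 9, 9, 8, 7, 7, 5, 5, 5, 4, 4, 4, 4, 3, 1, 1]
Keep top 4: [10, 9, 9, 8]
Tail entries: [7, 7, 5, 5, 5, 4, 4, 4, 4, 3, 1, 1]
L1 error = sum of tail = 50.

50


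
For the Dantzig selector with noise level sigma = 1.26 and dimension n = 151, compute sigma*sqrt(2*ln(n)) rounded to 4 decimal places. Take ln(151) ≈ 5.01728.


ln(151) ≈ 5.01728.
2*ln(n) ≈ 10.03456.
sqrt(2*ln(n)) ≈ sqrt(10.03456) ≈ 3.167737.
threshold ≈ 1.26*3.167737 = 3.99134862 ≈ 3.9913.

3.9913


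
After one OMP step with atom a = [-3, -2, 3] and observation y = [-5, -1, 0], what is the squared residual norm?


a^T a = 22.
a^T y = 17.
coeff = 17/22 = 17/22.
||r||^2 = 283/22.

283/22


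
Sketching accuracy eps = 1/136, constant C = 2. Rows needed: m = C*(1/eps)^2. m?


1/eps = 136.
(1/eps)^2 = 18496.
m = 2*18496 = 36992.

36992


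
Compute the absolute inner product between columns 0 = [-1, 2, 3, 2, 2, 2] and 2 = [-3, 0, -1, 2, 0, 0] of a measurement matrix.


Inner product: -1*-3 + 2*0 + 3*-1 + 2*2 + 2*0 + 2*0
Products: [3, 0, -3, 4, 0, 0]
Sum = 4.
|dot| = 4.

4


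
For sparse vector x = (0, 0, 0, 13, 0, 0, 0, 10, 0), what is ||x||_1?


Non-zero entries: [(3, 13), (7, 10)]
Absolute values: [13, 10]
||x||_1 = sum = 23.

23


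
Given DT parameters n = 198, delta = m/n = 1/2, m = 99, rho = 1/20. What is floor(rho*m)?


m = 1/2*198 = 99.
rho = 1/20.
rho*m = 1/20*99 = 4.95.
k = floor(4.95) = 4.

4


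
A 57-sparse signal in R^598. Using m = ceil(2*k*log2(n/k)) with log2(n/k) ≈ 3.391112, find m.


log2(n/k) = log2(598/57) ≈ 3.391112.
2*k*log2(n/k) ≈ 2*57*3.391112 = 386.586768.
m = ceil(386.586768) = 387.

387


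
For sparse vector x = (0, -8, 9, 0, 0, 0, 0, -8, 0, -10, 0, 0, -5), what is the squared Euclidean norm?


Non-zero entries: [(1, -8), (2, 9), (7, -8), (9, -10), (12, -5)]
Squares: [64, 81, 64, 100, 25]
||x||_2^2 = sum = 334.

334


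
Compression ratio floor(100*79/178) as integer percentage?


100*m/n = 100*79/178 ≈ 44.382.
floor = 44.

44


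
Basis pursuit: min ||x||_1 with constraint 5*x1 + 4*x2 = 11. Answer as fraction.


Axis intercepts:
  x1 = 11/5, x2 = 0: L1 = 11/5
  x1 = 0, x2 = 11/4: L1 = 11/4
x* = (11/5, 0)
||x*||_1 = 11/5.

11/5


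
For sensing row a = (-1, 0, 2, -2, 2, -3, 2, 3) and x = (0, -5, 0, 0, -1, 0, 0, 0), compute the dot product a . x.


Non-zero terms: ['0*-5', '2*-1']
Products: [0, -2]
y = sum = -2.

-2


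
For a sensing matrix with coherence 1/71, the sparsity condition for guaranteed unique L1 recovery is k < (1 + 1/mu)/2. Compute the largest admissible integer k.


1/mu = 71.
1 + 1/mu = 72.
(1 + 1/mu)/2 = 36 is an integer and the inequality is strict, so k_max = 36 - 1 = 35.

35


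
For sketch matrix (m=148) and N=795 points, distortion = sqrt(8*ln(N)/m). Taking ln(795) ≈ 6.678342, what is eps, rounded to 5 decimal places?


ln(795) ≈ 6.678342.
8*ln(N)/m ≈ 8*6.678342/148 ≈ 0.36099146.
eps = sqrt(0.36099146) ≈ 0.6008256 ≈ 0.60083.

0.60083


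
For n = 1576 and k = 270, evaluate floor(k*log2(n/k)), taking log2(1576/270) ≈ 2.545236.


log2(n/k) = log2(1576/270) ≈ 2.545236.
k*log2(n/k) ≈ 270*2.545236 = 687.21372.
floor(687.21372) = 687.

687


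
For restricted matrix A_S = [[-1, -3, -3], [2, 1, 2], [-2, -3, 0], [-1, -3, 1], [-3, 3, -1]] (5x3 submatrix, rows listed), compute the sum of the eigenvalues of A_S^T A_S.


Sum of eigenvalues of A_S^T A_S = trace(A_S^T A_S) = sum of squared column norms of A_S.
A_S^T A_S diagonal: [19, 37, 15].
trace = 19 + 37 + 15 = 71.

71


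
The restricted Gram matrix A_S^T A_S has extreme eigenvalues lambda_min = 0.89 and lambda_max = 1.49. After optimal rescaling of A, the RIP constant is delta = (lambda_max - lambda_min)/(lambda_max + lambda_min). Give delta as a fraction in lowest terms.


lambda_max - lambda_min = 1.49 - 0.89 = 0.60.
lambda_max + lambda_min = 1.49 + 0.89 = 2.38.
delta = 0.60/2.38 = 60/238 = 30/119.

30/119


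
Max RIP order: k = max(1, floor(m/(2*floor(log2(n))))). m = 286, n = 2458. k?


floor(log2(2458)) = 11.
2*11 = 22.
m/(2*floor(log2(n))) = 286/22 ≈ 13.0.
floor = 13.
k = max(1, 13) = 13.

13


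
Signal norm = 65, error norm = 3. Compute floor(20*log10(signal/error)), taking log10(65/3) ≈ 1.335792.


||x||/||e|| = 65/3.
log10(65/3) ≈ 1.335792.
20*log10(||x||/||e||) ≈ 20*1.335792 = 26.71584.
floor(26.71584) = 26.

26


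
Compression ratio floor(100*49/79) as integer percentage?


100*m/n = 100*49/79 ≈ 62.0253.
floor = 62.

62


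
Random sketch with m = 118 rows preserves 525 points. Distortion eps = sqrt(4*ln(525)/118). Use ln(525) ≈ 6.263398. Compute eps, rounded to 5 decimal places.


ln(525) ≈ 6.263398.
4*ln(N)/m ≈ 4*6.263398/118 ≈ 0.21231858.
eps = sqrt(0.21231858) ≈ 0.4607804 ≈ 0.46078.

0.46078


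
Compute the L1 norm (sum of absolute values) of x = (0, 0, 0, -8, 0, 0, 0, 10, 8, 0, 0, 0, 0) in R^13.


Non-zero entries: [(3, -8), (7, 10), (8, 8)]
Absolute values: [8, 10, 8]
||x||_1 = sum = 26.

26


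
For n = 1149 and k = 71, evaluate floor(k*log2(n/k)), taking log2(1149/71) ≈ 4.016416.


log2(n/k) = log2(1149/71) ≈ 4.016416.
k*log2(n/k) ≈ 71*4.016416 = 285.165536.
floor(285.165536) = 285.

285


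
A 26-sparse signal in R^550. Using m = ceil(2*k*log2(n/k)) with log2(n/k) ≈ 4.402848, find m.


log2(n/k) = log2(550/26) ≈ 4.402848.
2*k*log2(n/k) ≈ 2*26*4.402848 = 228.948096.
m = ceil(228.948096) = 229.

229


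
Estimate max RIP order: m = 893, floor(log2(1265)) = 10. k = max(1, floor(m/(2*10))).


floor(log2(1265)) = 10.
2*10 = 20.
m/(2*floor(log2(n))) = 893/20 ≈ 44.65.
floor = 44.
k = max(1, 44) = 44.

44


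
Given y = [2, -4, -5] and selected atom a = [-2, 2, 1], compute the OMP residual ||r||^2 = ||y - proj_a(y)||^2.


a^T a = 9.
a^T y = -17.
coeff = -17/9 = -17/9.
||r||^2 = 116/9.

116/9


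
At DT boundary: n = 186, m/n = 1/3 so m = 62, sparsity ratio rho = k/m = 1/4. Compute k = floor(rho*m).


m = 1/3*186 = 62.
rho = 1/4.
rho*m = 1/4*62 = 15.5.
k = floor(15.5) = 15.

15


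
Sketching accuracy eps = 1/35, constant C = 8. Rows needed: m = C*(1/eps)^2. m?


1/eps = 35.
(1/eps)^2 = 1225.
m = 8*1225 = 9800.

9800


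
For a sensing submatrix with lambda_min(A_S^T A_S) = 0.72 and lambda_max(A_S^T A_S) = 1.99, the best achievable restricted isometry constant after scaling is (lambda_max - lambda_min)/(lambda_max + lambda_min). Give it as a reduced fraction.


lambda_max - lambda_min = 1.99 - 0.72 = 1.27.
lambda_max + lambda_min = 1.99 + 0.72 = 2.71.
delta = 1.27/2.71 = 127/271.

127/271


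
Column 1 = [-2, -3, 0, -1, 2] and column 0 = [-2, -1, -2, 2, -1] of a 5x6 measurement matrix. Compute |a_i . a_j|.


Inner product: -2*-2 + -3*-1 + 0*-2 + -1*2 + 2*-1
Products: [4, 3, 0, -2, -2]
Sum = 3.
|dot| = 3.

3


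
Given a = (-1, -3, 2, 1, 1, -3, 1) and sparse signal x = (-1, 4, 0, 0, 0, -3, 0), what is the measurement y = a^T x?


Non-zero terms: ['-1*-1', '-3*4', '-3*-3']
Products: [1, -12, 9]
y = sum = -2.

-2


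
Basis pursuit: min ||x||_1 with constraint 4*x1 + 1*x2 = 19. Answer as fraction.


Axis intercepts:
  x1 = 19/4, x2 = 0: L1 = 19/4
  x1 = 0, x2 = 19: L1 = 19
x* = (19/4, 0)
||x*||_1 = 19/4.

19/4


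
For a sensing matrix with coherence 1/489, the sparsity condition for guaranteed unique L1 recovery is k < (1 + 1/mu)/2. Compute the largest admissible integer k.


1/mu = 489.
1 + 1/mu = 490.
(1 + 1/mu)/2 = 245 is an integer and the inequality is strict, so k_max = 245 - 1 = 244.

244


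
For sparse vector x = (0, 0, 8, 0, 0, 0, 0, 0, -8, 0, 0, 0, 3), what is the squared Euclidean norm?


Non-zero entries: [(2, 8), (8, -8), (12, 3)]
Squares: [64, 64, 9]
||x||_2^2 = sum = 137.

137


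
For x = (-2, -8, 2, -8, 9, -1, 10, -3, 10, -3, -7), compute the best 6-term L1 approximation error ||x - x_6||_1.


Sorted |x_i| descending: [10, 10, 9, 8, 8, 7, 3, 3, 2, 2, 1]
Keep top 6: [10, 10, 9, 8, 8, 7]
Tail entries: [3, 3, 2, 2, 1]
L1 error = sum of tail = 11.

11


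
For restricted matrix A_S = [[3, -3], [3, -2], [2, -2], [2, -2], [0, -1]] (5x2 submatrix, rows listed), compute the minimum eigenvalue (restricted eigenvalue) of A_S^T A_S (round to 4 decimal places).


A_S^T A_S = [[26, -23], [-23, 22]].
trace = 48.
det = 43.
disc = trace^2 - 4*det = 2304 - 4*43 = 2132.
sqrt(2132) ≈ 46.173586.
lam_min = (48 - sqrt(2132))/2 ≈ (48 - 46.173586)/2 = 0.913207 ≈ 0.9132.

0.9132


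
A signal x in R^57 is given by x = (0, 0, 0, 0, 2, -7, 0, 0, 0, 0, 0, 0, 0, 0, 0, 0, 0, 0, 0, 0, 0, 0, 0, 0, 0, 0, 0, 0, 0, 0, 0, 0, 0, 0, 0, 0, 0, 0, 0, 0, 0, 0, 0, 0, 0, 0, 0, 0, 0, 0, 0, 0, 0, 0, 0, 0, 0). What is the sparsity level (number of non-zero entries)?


Non-zero positions: [4, 5].
Sparsity = 2.

2


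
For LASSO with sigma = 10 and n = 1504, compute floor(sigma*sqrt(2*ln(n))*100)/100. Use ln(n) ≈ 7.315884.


ln(1504) ≈ 7.315884.
2*ln(n) ≈ 14.631768.
sqrt(2*ln(n)) ≈ sqrt(14.631768) ≈ 3.825149.
lambda ≈ 10*3.825149 = 38.25149.
floor(lambda*100)/100 = 38.25.

38.25


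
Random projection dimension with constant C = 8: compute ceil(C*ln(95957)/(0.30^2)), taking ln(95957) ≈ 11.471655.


ln(95957) ≈ 11.471655.
eps^2 = 0.30^2 = 0.09.
C*ln(N)/eps^2 ≈ 8*11.471655/0.09 ≈ 1019.7027.
m = ceil(1019.7027) = 1020.

1020


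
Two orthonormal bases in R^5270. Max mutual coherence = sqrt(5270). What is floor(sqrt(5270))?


72^2 = 5184 <= 5270 < 5329 = 73^2, so 72 <= sqrt(5270) < 73.
floor(sqrt(5270)) = 72.

72


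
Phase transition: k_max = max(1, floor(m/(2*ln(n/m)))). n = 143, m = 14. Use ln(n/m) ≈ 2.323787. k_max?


n/m = 143/14.
ln(n/m) ≈ 2.323787.
2*ln(n/m) ≈ 4.647574.
m/(2*ln(n/m)) ≈ 14/4.647574 ≈ 3.0123.
floor = 3.
k_max = max(1, 3) = 3.

3


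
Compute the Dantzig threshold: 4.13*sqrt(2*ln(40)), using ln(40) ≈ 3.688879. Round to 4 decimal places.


ln(40) ≈ 3.688879.
2*ln(n) ≈ 7.377758.
sqrt(2*ln(n)) ≈ sqrt(7.377758) ≈ 2.716203.
threshold ≈ 4.13*2.716203 = 11.21791839 ≈ 11.2179.

11.2179


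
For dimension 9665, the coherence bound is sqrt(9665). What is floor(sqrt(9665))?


98^2 = 9604 <= 9665 < 9801 = 99^2, so 98 <= sqrt(9665) < 99.
floor(sqrt(9665)) = 98.

98


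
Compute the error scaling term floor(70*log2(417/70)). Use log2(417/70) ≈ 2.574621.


log2(n/k) = log2(417/70) ≈ 2.574621.
k*log2(n/k) ≈ 70*2.574621 = 180.22347.
floor(180.22347) = 180.

180


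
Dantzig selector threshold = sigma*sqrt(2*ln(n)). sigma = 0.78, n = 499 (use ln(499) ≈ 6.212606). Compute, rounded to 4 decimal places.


ln(499) ≈ 6.212606.
2*ln(n) ≈ 12.425212.
sqrt(2*ln(n)) ≈ sqrt(12.425212) ≈ 3.524941.
threshold ≈ 0.78*3.524941 = 2.74945398 ≈ 2.7495.

2.7495


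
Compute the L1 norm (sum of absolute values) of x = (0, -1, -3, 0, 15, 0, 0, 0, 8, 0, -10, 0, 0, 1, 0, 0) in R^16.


Non-zero entries: [(1, -1), (2, -3), (4, 15), (8, 8), (10, -10), (13, 1)]
Absolute values: [1, 3, 15, 8, 10, 1]
||x||_1 = sum = 38.

38


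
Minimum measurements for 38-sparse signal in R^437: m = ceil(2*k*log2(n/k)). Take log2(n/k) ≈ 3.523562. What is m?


log2(n/k) = log2(437/38) ≈ 3.523562.
2*k*log2(n/k) ≈ 2*38*3.523562 = 267.790712.
m = ceil(267.790712) = 268.

268


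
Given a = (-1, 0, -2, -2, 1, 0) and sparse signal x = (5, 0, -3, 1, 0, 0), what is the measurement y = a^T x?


Non-zero terms: ['-1*5', '-2*-3', '-2*1']
Products: [-5, 6, -2]
y = sum = -1.

-1


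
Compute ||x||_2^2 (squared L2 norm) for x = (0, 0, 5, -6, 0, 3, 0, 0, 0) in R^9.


Non-zero entries: [(2, 5), (3, -6), (5, 3)]
Squares: [25, 36, 9]
||x||_2^2 = sum = 70.

70


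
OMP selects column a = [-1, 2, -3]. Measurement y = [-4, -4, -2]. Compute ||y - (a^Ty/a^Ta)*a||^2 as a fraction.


a^T a = 14.
a^T y = 2.
coeff = 2/14 = 1/7.
||r||^2 = 250/7.

250/7


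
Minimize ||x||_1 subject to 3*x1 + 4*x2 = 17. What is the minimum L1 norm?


Axis intercepts:
  x1 = 17/3, x2 = 0: L1 = 17/3
  x1 = 0, x2 = 17/4: L1 = 17/4
x* = (0, 17/4)
||x*||_1 = 17/4.

17/4


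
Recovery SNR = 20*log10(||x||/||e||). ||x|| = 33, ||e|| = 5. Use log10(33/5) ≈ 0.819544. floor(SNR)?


||x||/||e|| = 33/5.
log10(33/5) ≈ 0.819544.
20*log10(||x||/||e||) ≈ 20*0.819544 = 16.39088.
floor(16.39088) = 16.

16


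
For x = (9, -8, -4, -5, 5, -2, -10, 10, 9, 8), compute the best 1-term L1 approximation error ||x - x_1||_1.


Sorted |x_i| descending: [10, 10, 9, 9, 8, 8, 5, 5, 4, 2]
Keep top 1: [10]
Tail entries: [10, 9, 9, 8, 8, 5, 5, 4, 2]
L1 error = sum of tail = 60.

60


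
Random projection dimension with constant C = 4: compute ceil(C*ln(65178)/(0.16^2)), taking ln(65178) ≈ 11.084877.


ln(65178) ≈ 11.084877.
eps^2 = 0.16^2 = 0.0256.
C*ln(N)/eps^2 ≈ 4*11.084877/0.0256 ≈ 1732.012.
m = ceil(1732.012) = 1733.

1733


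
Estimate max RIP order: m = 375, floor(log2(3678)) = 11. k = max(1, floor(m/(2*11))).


floor(log2(3678)) = 11.
2*11 = 22.
m/(2*floor(log2(n))) = 375/22 ≈ 17.0455.
floor = 17.
k = max(1, 17) = 17.

17


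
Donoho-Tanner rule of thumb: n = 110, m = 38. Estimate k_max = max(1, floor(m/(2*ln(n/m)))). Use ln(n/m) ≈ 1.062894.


n/m = 110/38 = 55/19.
ln(n/m) ≈ 1.062894.
2*ln(n/m) ≈ 2.125788.
m/(2*ln(n/m)) ≈ 38/2.125788 ≈ 17.8757.
floor = 17.
k_max = max(1, 17) = 17.

17


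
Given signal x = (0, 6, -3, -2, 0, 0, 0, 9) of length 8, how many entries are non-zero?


Non-zero positions: [1, 2, 3, 7].
Sparsity = 4.

4
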